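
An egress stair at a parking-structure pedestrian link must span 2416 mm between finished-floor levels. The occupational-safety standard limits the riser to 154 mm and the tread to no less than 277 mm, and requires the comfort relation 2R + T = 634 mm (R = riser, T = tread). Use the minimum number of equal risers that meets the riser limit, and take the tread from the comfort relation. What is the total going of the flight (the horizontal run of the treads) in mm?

4980 mm

2416 / 154 = 15.69, so 16 risers are needed.
Each riser is 2416/16 = 151 mm (≤ 154 mm).
T = 634 − 2·151 = 332 mm, which satisfies the 277 mm minimum.
Treads = 16 − 1 = 15; going = 15 × 332 = 4980 mm.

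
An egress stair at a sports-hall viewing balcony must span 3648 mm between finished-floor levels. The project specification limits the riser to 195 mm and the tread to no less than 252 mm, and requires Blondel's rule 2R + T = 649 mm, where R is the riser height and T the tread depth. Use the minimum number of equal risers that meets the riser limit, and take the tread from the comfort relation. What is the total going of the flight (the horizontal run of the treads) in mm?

4770 mm

⌈3648/195⌉ = 19 risers.
Riser R = 3648 / 19 = 192 mm, within the 195 mm limit.
T = 649 − 2·192 = 265 mm, which satisfies the 252 mm minimum.
Going = (19 − 1) × 265 = 4770 mm.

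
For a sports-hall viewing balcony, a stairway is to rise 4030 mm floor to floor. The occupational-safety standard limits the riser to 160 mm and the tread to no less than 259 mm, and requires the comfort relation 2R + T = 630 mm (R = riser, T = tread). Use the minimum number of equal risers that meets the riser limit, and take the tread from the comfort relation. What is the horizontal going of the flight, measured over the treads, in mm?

⌈4030/160⌉ = 26 risers.
Riser R = 4030 / 26 = 155 mm, within the 160 mm limit.
From 2R + T = 630: T = 630 − 310 = 320 mm.
26 risers give 25 treads; going = 25 × 320 = 8000 mm.

8000 mm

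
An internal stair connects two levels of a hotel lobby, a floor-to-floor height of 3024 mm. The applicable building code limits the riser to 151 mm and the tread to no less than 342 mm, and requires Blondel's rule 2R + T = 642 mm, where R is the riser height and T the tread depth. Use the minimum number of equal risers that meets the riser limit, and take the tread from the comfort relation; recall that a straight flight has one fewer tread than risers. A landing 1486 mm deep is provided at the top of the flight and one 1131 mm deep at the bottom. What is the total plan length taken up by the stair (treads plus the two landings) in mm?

⌈3024/151⌉ = 21 risers.
Riser R = 3024 / 21 = 144 mm, within the 151 mm limit.
T = 642 − 2·144 = 354 mm, which satisfies the 342 mm minimum.
21 risers give 20 treads; going = 20 × 354 = 7080 mm.
Add landings: 7080 + 1486 + 1131 = 9697 mm.

9697 mm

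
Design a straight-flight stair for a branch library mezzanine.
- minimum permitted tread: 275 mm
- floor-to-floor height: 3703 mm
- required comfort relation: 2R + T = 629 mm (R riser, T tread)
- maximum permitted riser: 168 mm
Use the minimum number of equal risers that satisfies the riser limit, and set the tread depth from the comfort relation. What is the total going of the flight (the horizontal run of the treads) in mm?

3703 / 168 = 22.04, so 23 risers are needed.
Each riser is 3703/23 = 161 mm (≤ 168 mm).
From 2R + T = 629: T = 629 − 322 = 307 mm.
23 risers give 22 treads; going = 22 × 307 = 6754 mm.

6754 mm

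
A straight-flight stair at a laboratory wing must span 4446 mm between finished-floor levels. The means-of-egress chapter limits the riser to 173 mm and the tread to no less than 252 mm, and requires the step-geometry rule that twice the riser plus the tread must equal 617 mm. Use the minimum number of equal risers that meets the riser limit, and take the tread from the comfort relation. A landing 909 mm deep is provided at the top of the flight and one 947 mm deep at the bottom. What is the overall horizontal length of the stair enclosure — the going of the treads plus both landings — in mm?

8731 mm

4446 / 173 = 25.70, so 26 risers are needed.
Each riser is 4446/26 = 171 mm (≤ 173 mm).
From 2R + T = 617: T = 617 − 342 = 275 mm.
Treads = 26 − 1 = 25; going = 25 × 275 = 6875 mm.
Add landings: 6875 + 909 + 947 = 8731 mm.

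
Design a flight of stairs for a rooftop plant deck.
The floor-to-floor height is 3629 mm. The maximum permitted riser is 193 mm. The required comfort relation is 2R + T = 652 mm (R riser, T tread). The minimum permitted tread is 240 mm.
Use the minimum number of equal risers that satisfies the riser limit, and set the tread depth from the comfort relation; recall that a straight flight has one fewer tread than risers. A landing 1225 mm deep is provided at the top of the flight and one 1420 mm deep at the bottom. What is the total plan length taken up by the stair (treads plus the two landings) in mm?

At most 193 each: 3629/193 = 18.80, giving 19 risers.
R = 3629 ÷ 19 = 191 mm.
T = 652 − 2·191 = 270 mm, which satisfies the 240 mm minimum.
Going = (19 − 1) × 270 = 4860 mm.
Enclosure = 4860 + 1225 + 1420 = 7505 mm.

7505 mm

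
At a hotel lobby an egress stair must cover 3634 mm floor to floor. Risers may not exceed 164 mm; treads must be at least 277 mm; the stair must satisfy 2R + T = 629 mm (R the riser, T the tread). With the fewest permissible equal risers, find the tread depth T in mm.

⌈3634/164⌉ = 23 risers.
Each riser is 3634/23 = 158 mm (≤ 164 mm).
From 2R + T = 629: T = 629 − 316 = 313 mm.

313 mm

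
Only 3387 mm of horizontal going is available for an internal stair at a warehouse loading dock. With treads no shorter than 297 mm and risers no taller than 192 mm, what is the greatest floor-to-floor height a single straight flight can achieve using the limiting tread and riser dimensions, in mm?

3387 / 297 = 11.40, so 11 treads fit.
Risers = treads + 1 = 12.
Maximum height = 12 × 192 = 2304 mm.

2304 mm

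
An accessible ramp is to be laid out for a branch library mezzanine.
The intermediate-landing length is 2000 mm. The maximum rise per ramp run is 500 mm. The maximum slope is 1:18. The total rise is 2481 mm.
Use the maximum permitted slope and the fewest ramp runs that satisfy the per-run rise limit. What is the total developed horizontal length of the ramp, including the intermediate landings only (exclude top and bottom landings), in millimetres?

At most 500 each: 2481/500 = 4.96, giving 5 ramp runs. That means 4 intermediate landings.
Horizontal run for 2481 mm of rise at 1:18 is 2481 × 18 = 44658 mm.
Intermediate landings: 4 × 2000 = 8000 mm.
Total developed length = 44658 + 8000 = 52658 mm.

52658 mm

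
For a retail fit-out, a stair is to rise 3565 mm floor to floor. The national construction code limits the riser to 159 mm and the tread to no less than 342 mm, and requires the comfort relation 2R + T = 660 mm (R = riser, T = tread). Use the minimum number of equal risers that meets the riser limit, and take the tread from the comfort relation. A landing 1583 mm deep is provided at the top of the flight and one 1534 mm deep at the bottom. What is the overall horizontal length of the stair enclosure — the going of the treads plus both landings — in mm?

10817 mm

3565 / 159 = 22.42, so 23 risers are needed.
Each riser is 3565/23 = 155 mm (≤ 159 mm).
From 2R + T = 660: T = 660 − 310 = 350 mm.
23 risers give 22 treads; going = 22 × 350 = 7700 mm.
Enclosure = 7700 + 1583 + 1534 = 10817 mm.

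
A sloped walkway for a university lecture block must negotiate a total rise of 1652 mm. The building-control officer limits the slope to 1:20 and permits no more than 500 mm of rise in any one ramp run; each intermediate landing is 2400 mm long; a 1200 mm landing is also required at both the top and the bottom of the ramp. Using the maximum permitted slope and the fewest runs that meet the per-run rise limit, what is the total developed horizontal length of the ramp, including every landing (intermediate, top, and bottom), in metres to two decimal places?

42.64 m

At most 500 each: 1652/500 = 3.30, giving 4 ramp runs. That means 3 intermediate landings.
Ramp run (horizontal) at 1:20: 1652 × 20 = 33040 mm.
Intermediate landings: 3 × 2400 = 7200 mm.
Top and bottom landings: 2 × 1200 = 2400 mm.
Total = 33040 + 7200 + 2400 = 42640 mm.
= 42.64 m.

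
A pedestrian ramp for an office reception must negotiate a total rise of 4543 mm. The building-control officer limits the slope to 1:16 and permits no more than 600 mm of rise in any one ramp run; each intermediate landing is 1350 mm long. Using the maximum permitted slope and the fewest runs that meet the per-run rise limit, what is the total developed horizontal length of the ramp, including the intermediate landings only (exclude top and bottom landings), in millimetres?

At most 600 each: 4543/600 = 7.57, giving 8 ramp runs. That means 7 intermediate landings.
Horizontal run for 4543 mm of rise at 1:16 is 4543 × 16 = 72688 mm.
7 intermediate landings contribute 7 × 1350 = 9450 mm.
Developed length = 72688 + 9450 = 82138 mm.

82138 mm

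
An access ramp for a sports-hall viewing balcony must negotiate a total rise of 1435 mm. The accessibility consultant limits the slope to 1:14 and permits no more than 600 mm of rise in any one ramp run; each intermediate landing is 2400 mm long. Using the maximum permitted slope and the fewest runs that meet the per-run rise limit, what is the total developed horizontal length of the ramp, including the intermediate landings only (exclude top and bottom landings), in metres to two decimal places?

24.89 m

At most 600 each: 1435/600 = 2.39, giving 3 ramp runs. That means 2 intermediate landings.
Horizontal run for 1435 mm of rise at 1:14 is 1435 × 14 = 20090 mm.
2 intermediate landings contribute 2 × 2400 = 4800 mm.
Total developed length = 20090 + 4800 = 24890 mm.
= 24.89 m.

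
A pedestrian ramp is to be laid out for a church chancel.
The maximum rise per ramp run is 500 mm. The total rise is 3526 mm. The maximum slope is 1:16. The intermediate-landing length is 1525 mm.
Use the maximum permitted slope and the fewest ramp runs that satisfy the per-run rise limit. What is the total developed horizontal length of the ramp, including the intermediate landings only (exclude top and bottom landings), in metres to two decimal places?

3526 / 500 = 7.052 → round up to 8 ramp runs. That means 7 intermediate landings.
Ramp run (horizontal) at 1:16: 3526 × 16 = 56416 mm.
7 intermediate landings contribute 7 × 1525 = 10675 mm.
Developed length = 56416 + 10675 = 67091 mm.
= 67.09 m.

67.09 m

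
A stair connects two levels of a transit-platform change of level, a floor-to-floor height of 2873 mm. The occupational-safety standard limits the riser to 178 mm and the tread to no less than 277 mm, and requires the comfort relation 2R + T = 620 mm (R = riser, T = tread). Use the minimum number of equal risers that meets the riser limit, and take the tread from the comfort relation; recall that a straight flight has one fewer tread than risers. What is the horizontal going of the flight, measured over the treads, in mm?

4512 mm

2873 / 178 = 16.14, so 17 risers are needed.
Riser R = 2873 / 17 = 169 mm, within the 178 mm limit.
T = 620 − 2·169 = 282 mm, which satisfies the 277 mm minimum.
17 risers give 16 treads; going = 16 × 282 = 4512 mm.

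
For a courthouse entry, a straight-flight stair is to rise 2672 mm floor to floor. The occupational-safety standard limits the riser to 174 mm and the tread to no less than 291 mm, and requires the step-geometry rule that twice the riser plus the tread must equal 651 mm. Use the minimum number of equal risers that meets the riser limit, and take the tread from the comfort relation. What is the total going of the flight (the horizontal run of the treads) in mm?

2672 / 174 = 15.356 → round up to 16 risers.
Each riser is 2672/16 = 167 mm (≤ 174 mm).
T = 651 − 2·167 = 317 mm, which satisfies the 291 mm minimum.
16 risers give 15 treads; going = 15 × 317 = 4755 mm.

4755 mm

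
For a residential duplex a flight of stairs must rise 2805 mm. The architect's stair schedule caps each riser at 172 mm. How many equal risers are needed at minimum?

At most 172 each: 2805/172 = 16.31, giving 17 risers.

17 risers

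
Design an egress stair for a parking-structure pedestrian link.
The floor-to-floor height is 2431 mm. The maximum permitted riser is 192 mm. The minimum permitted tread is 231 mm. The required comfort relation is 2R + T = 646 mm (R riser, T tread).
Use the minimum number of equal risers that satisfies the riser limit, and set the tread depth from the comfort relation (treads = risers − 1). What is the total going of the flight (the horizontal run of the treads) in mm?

At most 192 each: 2431/192 = 12.66, giving 13 risers.
Riser R = 2431 / 13 = 187 mm, within the 192 mm limit.
T = 646 − 2·187 = 272 mm, which satisfies the 231 mm minimum.
Going = (13 − 1) × 272 = 3264 mm.

3264 mm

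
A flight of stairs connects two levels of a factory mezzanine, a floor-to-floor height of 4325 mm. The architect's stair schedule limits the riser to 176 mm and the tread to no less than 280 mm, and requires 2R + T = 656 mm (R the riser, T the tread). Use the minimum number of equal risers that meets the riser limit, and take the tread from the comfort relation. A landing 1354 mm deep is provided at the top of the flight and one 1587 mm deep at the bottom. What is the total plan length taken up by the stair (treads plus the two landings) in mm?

10381 mm

⌈4325/176⌉ = 25 risers.
Each riser is 4325/25 = 173 mm (≤ 176 mm).
Tread T = 656 − 2 × 173 = 310 mm (≥ 280 mm).
Treads = 25 − 1 = 24; going = 24 × 310 = 7440 mm.
Enclosure = 7440 + 1354 + 1587 = 10381 mm.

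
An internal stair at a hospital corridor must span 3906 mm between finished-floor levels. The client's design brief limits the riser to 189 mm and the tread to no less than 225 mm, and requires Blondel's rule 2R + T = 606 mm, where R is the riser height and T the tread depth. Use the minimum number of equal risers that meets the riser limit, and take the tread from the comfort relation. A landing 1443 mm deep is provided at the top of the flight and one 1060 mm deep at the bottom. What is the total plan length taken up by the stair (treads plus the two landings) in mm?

3906 / 189 = 20.67, so 21 risers are needed.
R = 3906 ÷ 21 = 186 mm.
Tread T = 606 − 2 × 186 = 234 mm (≥ 225 mm).
Going = (21 − 1) × 234 = 4680 mm.
Enclosure = 4680 + 1443 + 1060 = 7183 mm.

7183 mm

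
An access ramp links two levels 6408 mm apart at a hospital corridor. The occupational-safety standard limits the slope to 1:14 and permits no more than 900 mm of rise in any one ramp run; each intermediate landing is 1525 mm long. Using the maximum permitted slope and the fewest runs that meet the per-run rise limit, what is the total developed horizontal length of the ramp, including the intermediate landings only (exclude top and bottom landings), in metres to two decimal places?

100.39 m

At most 900 each: 6408/900 = 7.12, giving 8 ramp runs. That means 7 intermediate landings.
Horizontal run for 6408 mm of rise at 1:14 is 6408 × 14 = 89712 mm.
7 intermediate landings contribute 7 × 1525 = 10675 mm.
Total developed length = 89712 + 10675 = 100387 mm.
= 100.39 m.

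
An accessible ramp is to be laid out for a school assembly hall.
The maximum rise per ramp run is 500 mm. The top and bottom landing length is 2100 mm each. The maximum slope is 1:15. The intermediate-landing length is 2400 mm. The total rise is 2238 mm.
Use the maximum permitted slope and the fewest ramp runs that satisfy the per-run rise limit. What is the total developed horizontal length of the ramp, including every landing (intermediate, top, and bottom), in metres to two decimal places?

47.37 m

⌈2238/500⌉ = 5 ramp runs. That means 4 intermediate landings.
Ramp run (horizontal) at 1:15: 2238 × 15 = 33570 mm.
Intermediate landings: 4 × 2400 = 9600 mm.
Top and bottom landings: 2 × 2100 = 4200 mm.
Total = 33570 + 9600 + 4200 = 47370 mm.
= 47.37 m.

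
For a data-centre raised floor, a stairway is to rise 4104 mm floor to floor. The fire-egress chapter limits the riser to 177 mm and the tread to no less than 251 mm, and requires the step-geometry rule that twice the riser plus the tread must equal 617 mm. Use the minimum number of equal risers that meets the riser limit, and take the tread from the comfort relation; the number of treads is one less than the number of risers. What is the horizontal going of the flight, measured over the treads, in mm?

At most 177 each: 4104/177 = 23.19, giving 24 risers.
R = 4104 ÷ 24 = 171 mm.
T = 617 − 2·171 = 275 mm, which satisfies the 251 mm minimum.
Going = (24 − 1) × 275 = 6325 mm.

6325 mm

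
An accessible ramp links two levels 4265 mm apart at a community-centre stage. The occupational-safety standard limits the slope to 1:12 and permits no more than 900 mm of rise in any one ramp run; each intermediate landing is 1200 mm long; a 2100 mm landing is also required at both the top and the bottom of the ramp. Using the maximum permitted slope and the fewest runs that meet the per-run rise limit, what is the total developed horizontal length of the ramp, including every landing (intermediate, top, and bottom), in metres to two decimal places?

At most 900 each: 4265/900 = 4.74, giving 5 ramp runs. That means 4 intermediate landings.
Horizontal run for 4265 mm of rise at 1:12 is 4265 × 12 = 51180 mm.
4 intermediate landings contribute 4 × 1200 = 4800 mm.
Top and bottom landings: 2 × 2100 = 4200 mm.
Total = 51180 + 4800 + 4200 = 60180 mm.
= 60.18 m.

60.18 m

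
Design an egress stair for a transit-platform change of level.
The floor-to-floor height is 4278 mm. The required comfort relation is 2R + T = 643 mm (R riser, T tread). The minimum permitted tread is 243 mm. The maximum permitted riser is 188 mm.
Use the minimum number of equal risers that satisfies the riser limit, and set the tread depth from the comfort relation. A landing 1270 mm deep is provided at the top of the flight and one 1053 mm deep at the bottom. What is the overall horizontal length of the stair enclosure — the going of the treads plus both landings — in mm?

8285 mm

At most 188 each: 4278/188 = 22.76, giving 23 risers.
Each riser is 4278/23 = 186 mm (≤ 188 mm).
From 2R + T = 643: T = 643 − 372 = 271 mm.
23 risers give 22 treads; going = 22 × 271 = 5962 mm.
Add landings: 5962 + 1270 + 1053 = 8285 mm.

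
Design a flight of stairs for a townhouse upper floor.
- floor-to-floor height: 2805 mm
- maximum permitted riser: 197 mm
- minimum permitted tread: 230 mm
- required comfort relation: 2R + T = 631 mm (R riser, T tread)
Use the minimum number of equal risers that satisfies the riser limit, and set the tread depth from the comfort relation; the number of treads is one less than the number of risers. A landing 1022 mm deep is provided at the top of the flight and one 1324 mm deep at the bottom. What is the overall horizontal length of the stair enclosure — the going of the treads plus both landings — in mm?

5944 mm

⌈2805/197⌉ = 15 risers.
R = 2805 ÷ 15 = 187 mm.
Tread T = 631 − 2 × 187 = 257 mm (≥ 230 mm).
Going = (15 − 1) × 257 = 3598 mm.
Enclosure = 3598 + 1022 + 1324 = 5944 mm.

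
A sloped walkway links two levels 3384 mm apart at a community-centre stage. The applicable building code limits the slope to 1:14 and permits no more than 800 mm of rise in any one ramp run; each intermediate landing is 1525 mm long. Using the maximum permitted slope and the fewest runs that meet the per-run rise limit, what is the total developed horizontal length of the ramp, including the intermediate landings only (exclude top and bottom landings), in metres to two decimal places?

53.48 m

3384 / 800 = 4.23, so 5 ramp runs are needed. That means 4 intermediate landings.
Horizontal run for 3384 mm of rise at 1:14 is 3384 × 14 = 47376 mm.
4 intermediate landings contribute 4 × 1525 = 6100 mm.
Developed length = 47376 + 6100 = 53476 mm.
= 53.48 m.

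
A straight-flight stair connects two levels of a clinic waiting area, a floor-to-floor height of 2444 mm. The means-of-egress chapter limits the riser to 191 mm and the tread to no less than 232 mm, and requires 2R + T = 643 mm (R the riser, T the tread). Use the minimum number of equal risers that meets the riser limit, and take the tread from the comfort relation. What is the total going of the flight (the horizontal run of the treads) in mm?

2444 / 191 = 12.80, so 13 risers are needed.
R = 2444 ÷ 13 = 188 mm.
Tread T = 643 − 2 × 188 = 267 mm (≥ 232 mm).
13 risers give 12 treads; going = 12 × 267 = 3204 mm.

3204 mm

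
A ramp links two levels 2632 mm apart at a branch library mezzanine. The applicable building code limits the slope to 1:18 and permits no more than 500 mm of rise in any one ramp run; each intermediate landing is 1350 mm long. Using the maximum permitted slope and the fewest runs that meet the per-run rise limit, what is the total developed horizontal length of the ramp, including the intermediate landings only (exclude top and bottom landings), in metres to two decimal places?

At most 500 each: 2632/500 = 5.26, giving 6 ramp runs. That means 5 intermediate landings.
Ramp run (horizontal) at 1:18: 2632 × 18 = 47376 mm.
5 intermediate landings contribute 5 × 1350 = 6750 mm.
Developed length = 47376 + 6750 = 54126 mm.
= 54.13 m.

54.13 m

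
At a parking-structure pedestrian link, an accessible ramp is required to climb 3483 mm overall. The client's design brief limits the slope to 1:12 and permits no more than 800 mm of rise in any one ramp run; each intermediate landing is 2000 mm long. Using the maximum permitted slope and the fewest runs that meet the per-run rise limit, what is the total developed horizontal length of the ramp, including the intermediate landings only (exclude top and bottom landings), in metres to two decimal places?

49.80 m

⌈3483/800⌉ = 5 ramp runs. That means 4 intermediate landings.
Horizontal run for 3483 mm of rise at 1:12 is 3483 × 12 = 41796 mm.
4 intermediate landings contribute 4 × 2000 = 8000 mm.
Developed length = 41796 + 8000 = 49796 mm.
= 49.80 m.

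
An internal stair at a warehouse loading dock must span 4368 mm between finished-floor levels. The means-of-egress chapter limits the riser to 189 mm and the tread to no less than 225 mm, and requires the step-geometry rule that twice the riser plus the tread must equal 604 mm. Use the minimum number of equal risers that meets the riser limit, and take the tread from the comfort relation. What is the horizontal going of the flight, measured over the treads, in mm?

At most 189 each: 4368/189 = 23.11, giving 24 risers.
R = 4368 ÷ 24 = 182 mm.
T = 604 − 2·182 = 240 mm, which satisfies the 225 mm minimum.
Treads = 24 − 1 = 23; going = 23 × 240 = 5520 mm.

5520 mm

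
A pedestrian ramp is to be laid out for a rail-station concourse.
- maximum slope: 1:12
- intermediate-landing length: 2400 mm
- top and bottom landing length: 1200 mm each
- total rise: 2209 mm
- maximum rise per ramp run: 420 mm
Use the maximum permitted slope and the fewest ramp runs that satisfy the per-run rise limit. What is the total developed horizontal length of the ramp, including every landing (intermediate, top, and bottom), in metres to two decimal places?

2209 / 420 = 5.26, so 6 ramp runs are needed. That means 5 intermediate landings.
Horizontal run for 2209 mm of rise at 1:12 is 2209 × 12 = 26508 mm.
Intermediate landings: 5 × 2400 = 12000 mm.
Top and bottom landings: 2 × 1200 = 2400 mm.
Total = 26508 + 12000 + 2400 = 40908 mm.
= 40.91 m.

40.91 m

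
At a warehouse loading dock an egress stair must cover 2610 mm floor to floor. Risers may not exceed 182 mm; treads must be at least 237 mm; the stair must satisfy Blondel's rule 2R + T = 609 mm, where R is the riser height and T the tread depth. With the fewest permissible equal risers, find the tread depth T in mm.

2610 / 182 = 14.341 → round up to 15 risers.
Each riser is 2610/15 = 174 mm (≤ 182 mm).
T = 609 − 2·174 = 261 mm, which satisfies the 237 mm minimum.

261 mm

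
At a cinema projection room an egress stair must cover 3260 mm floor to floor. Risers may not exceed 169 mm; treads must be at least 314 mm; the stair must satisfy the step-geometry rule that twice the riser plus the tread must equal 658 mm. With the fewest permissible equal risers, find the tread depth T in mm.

332 mm

At most 169 each: 3260/169 = 19.29, giving 20 risers.
R = 3260 ÷ 20 = 163 mm.
Tread T = 658 − 2 × 163 = 332 mm (≥ 314 mm).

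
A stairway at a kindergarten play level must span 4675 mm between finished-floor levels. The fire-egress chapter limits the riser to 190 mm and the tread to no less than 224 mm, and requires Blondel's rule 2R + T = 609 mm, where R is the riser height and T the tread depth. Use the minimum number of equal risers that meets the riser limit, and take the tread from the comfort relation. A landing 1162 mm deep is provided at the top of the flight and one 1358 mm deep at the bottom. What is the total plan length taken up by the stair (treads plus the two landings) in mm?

8160 mm

⌈4675/190⌉ = 25 risers.
Riser R = 4675 / 25 = 187 mm, within the 190 mm limit.
T = 609 − 2·187 = 235 mm, which satisfies the 224 mm minimum.
25 risers give 24 treads; going = 24 × 235 = 5640 mm.
Enclosure = 5640 + 1162 + 1358 = 8160 mm.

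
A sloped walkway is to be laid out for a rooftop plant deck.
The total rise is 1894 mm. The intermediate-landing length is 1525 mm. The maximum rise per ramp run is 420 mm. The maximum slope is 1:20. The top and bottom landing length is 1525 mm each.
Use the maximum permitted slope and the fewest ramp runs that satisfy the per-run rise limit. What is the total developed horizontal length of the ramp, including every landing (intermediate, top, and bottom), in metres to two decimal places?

⌈1894/420⌉ = 5 ramp runs. That means 4 intermediate landings.
Ramp run (horizontal) at 1:20: 1894 × 20 = 37880 mm.
4 intermediate landings contribute 4 × 1525 = 6100 mm.
Top and bottom landings: 2 × 1525 = 3050 mm.
Total = 37880 + 6100 + 3050 = 47030 mm.
= 47.03 m.

47.03 m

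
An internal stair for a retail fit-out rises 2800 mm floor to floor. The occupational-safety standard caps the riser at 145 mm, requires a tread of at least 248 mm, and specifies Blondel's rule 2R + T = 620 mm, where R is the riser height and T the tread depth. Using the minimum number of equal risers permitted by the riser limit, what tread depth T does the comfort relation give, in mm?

340 mm

2800 / 145 = 19.31, so 20 risers are needed.
Riser R = 2800 / 20 = 140 mm, within the 145 mm limit.
T = 620 − 2·140 = 340 mm, which satisfies the 248 mm minimum.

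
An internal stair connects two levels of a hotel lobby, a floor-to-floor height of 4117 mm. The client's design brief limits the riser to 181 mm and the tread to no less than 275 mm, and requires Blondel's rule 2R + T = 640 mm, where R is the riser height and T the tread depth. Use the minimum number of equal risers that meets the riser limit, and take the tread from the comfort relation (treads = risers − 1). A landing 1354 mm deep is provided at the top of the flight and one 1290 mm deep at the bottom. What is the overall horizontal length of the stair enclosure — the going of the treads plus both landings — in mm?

4117 / 181 = 22.746 → round up to 23 risers.
Each riser is 4117/23 = 179 mm (≤ 181 mm).
From 2R + T = 640: T = 640 − 358 = 282 mm.
Treads = 23 − 1 = 22; going = 22 × 282 = 6204 mm.
Enclosure = 6204 + 1354 + 1290 = 8848 mm.

8848 mm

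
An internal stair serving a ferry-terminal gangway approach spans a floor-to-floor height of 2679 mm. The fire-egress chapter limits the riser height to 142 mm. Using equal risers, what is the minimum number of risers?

At most 142 each: 2679/142 = 18.87, giving 19 risers.

19 risers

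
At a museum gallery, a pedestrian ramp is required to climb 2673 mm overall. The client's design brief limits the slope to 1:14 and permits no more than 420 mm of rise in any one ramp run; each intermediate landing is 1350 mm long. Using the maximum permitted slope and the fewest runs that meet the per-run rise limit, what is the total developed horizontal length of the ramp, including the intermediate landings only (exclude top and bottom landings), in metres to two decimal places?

45.52 m

2673 / 420 = 6.364 → round up to 7 ramp runs. That means 6 intermediate landings.
Horizontal run for 2673 mm of rise at 1:14 is 2673 × 14 = 37422 mm.
Intermediate landings: 6 × 1350 = 8100 mm.
Developed length = 37422 + 8100 = 45522 mm.
= 45.52 m.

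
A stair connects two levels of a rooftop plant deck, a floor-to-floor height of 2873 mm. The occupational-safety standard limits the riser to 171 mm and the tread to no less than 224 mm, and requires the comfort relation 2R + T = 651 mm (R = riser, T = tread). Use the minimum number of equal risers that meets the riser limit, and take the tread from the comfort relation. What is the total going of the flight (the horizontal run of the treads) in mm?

2873 / 171 = 16.80, so 17 risers are needed.
R = 2873 ÷ 17 = 169 mm.
T = 651 − 2·169 = 313 mm, which satisfies the 224 mm minimum.
Going = (17 − 1) × 313 = 5008 mm.

5008 mm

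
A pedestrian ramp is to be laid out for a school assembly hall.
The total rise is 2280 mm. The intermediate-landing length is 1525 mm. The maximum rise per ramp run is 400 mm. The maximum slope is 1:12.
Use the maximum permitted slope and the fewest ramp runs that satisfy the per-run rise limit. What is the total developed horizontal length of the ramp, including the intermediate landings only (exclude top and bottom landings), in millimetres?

34985 mm

2280 / 400 = 5.70, so 6 ramp runs are needed. That means 5 intermediate landings.
Ramp run (horizontal) at 1:12: 2280 × 12 = 27360 mm.
Intermediate landings: 5 × 1525 = 7625 mm.
Developed length = 27360 + 7625 = 34985 mm.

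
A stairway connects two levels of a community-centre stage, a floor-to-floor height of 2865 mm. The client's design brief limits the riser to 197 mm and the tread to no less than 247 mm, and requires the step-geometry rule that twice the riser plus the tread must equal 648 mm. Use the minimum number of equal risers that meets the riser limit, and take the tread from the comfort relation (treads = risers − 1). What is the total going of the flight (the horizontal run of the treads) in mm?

3724 mm

⌈2865/197⌉ = 15 risers.
Each riser is 2865/15 = 191 mm (≤ 197 mm).
Tread T = 648 − 2 × 191 = 266 mm (≥ 247 mm).
Treads = 15 − 1 = 14; going = 14 × 266 = 3724 mm.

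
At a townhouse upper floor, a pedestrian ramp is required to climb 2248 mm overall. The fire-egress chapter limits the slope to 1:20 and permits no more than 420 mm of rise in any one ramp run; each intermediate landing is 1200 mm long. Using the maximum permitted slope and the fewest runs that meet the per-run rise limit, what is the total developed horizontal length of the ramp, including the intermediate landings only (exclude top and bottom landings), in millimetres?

2248 / 420 = 5.352 → round up to 6 ramp runs. That means 5 intermediate landings.
Horizontal run for 2248 mm of rise at 1:20 is 2248 × 20 = 44960 mm.
Intermediate landings: 5 × 1200 = 6000 mm.
Total developed length = 44960 + 6000 = 50960 mm.

50960 mm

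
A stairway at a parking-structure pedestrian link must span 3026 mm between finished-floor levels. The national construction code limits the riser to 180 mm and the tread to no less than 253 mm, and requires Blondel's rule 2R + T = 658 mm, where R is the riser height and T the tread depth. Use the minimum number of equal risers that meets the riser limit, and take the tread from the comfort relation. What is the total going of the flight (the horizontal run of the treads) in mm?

At most 180 each: 3026/180 = 16.81, giving 17 risers.
R = 3026 ÷ 17 = 178 mm.
Tread T = 658 − 2 × 178 = 302 mm (≥ 253 mm).
Going = (17 − 1) × 302 = 4832 mm.

4832 mm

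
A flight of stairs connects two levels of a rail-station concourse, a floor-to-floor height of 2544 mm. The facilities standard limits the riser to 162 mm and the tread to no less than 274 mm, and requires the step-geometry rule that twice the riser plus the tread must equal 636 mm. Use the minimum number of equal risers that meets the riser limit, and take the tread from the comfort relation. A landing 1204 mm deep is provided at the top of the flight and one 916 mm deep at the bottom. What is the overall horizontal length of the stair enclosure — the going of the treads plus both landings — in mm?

6890 mm

2544 / 162 = 15.704 → round up to 16 risers.
R = 2544 ÷ 16 = 159 mm.
Tread T = 636 − 2 × 159 = 318 mm (≥ 274 mm).
Treads = 16 − 1 = 15; going = 15 × 318 = 4770 mm.
Add landings: 4770 + 1204 + 916 = 6890 mm.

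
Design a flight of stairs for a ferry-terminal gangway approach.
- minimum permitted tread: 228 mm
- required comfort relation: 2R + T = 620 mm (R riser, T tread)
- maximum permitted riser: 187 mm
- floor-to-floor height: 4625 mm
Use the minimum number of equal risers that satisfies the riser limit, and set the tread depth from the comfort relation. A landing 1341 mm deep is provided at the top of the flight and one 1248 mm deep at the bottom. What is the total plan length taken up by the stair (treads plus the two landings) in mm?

8589 mm

4625 / 187 = 24.73, so 25 risers are needed.
Riser R = 4625 / 25 = 185 mm, within the 187 mm limit.
From 2R + T = 620: T = 620 − 370 = 250 mm.
Going = (25 − 1) × 250 = 6000 mm.
Enclosure = 6000 + 1341 + 1248 = 8589 mm.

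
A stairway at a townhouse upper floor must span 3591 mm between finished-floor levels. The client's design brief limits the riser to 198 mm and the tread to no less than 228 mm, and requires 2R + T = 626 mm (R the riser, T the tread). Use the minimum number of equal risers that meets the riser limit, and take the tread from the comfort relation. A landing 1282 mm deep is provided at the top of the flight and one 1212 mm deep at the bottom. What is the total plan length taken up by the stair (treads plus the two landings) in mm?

6958 mm

3591 / 198 = 18.14, so 19 risers are needed.
R = 3591 ÷ 19 = 189 mm.
T = 626 − 2·189 = 248 mm, which satisfies the 228 mm minimum.
19 risers give 18 treads; going = 18 × 248 = 4464 mm.
Add landings: 4464 + 1282 + 1212 = 6958 mm.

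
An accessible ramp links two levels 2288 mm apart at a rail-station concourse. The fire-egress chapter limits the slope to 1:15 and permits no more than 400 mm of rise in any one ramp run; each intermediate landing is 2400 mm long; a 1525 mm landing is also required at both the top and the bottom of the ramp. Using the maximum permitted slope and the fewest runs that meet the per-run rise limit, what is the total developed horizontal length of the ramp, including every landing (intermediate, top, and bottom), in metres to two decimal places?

49.37 m

⌈2288/400⌉ = 6 ramp runs. That means 5 intermediate landings.
Horizontal run for 2288 mm of rise at 1:15 is 2288 × 15 = 34320 mm.
Intermediate landings: 5 × 2400 = 12000 mm.
Top and bottom landings: 2 × 1525 = 3050 mm.
Total = 34320 + 12000 + 3050 = 49370 mm.
= 49.37 m.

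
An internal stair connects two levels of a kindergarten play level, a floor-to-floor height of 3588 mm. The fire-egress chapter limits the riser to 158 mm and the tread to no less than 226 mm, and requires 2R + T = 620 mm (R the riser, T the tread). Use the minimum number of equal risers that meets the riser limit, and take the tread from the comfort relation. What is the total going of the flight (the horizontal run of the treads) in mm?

6776 mm

3588 / 158 = 22.709 → round up to 23 risers.
Riser R = 3588 / 23 = 156 mm, within the 158 mm limit.
Tread T = 620 − 2 × 156 = 308 mm (≥ 226 mm).
Going = (23 − 1) × 308 = 6776 mm.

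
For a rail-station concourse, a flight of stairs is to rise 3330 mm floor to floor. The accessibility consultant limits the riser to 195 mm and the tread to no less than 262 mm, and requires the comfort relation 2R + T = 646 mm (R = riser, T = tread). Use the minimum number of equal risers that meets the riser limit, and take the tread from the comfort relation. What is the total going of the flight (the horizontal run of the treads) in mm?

3330 / 195 = 17.077 → round up to 18 risers.
R = 3330 ÷ 18 = 185 mm.
Tread T = 646 − 2 × 185 = 276 mm (≥ 262 mm).
Treads = 18 − 1 = 17; going = 17 × 276 = 4692 mm.

4692 mm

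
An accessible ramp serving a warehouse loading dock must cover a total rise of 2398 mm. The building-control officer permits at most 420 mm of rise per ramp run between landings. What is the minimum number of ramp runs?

6 runs

⌈2398/420⌉ = 6 ramp runs.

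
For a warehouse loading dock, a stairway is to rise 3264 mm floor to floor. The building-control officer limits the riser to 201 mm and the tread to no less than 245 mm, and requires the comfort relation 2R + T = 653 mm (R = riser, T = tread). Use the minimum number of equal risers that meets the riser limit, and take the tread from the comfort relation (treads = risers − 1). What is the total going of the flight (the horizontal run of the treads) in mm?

⌈3264/201⌉ = 17 risers.
Each riser is 3264/17 = 192 mm (≤ 201 mm).
Tread T = 653 − 2 × 192 = 269 mm (≥ 245 mm).
Going = (17 − 1) × 269 = 4304 mm.

4304 mm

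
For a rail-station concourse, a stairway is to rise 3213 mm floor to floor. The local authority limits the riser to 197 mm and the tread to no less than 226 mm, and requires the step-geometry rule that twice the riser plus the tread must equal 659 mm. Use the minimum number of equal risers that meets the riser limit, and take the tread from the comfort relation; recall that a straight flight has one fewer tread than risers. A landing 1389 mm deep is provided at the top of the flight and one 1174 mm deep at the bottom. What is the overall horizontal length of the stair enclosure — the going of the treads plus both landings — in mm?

7059 mm

⌈3213/197⌉ = 17 risers.
Each riser is 3213/17 = 189 mm (≤ 197 mm).
Tread T = 659 − 2 × 189 = 281 mm (≥ 226 mm).
17 risers give 16 treads; going = 16 × 281 = 4496 mm.
Enclosure = 4496 + 1389 + 1174 = 7059 mm.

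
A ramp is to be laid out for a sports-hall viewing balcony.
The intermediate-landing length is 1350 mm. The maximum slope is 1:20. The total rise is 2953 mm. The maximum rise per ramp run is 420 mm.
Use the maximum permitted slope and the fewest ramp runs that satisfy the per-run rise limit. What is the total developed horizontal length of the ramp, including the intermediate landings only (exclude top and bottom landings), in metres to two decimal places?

68.51 m

2953 / 420 = 7.031 → round up to 8 ramp runs. That means 7 intermediate landings.
Horizontal run for 2953 mm of rise at 1:20 is 2953 × 20 = 59060 mm.
7 intermediate landings contribute 7 × 1350 = 9450 mm.
Developed length = 59060 + 9450 = 68510 mm.
= 68.51 m.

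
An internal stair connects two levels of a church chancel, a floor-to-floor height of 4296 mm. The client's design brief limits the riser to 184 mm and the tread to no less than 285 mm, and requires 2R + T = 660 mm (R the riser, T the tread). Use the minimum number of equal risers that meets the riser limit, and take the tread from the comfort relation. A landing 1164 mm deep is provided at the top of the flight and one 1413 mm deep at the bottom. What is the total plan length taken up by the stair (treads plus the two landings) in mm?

At most 184 each: 4296/184 = 23.35, giving 24 risers.
Each riser is 4296/24 = 179 mm (≤ 184 mm).
T = 660 − 2·179 = 302 mm, which satisfies the 285 mm minimum.
24 risers give 23 treads; going = 23 × 302 = 6946 mm.
Add landings: 6946 + 1164 + 1413 = 9523 mm.

9523 mm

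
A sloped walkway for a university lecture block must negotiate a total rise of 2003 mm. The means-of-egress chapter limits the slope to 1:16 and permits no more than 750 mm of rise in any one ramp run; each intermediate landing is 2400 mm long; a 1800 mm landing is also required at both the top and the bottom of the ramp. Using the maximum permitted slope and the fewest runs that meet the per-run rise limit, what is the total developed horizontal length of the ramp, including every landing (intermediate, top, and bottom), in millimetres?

2003 / 750 = 2.671 → round up to 3 ramp runs. That means 2 intermediate landings.
Horizontal run for 2003 mm of rise at 1:16 is 2003 × 16 = 32048 mm.
Intermediate landings: 2 × 2400 = 4800 mm.
Top and bottom landings: 2 × 1800 = 3600 mm.
Total = 32048 + 4800 + 3600 = 40448 mm.

40448 mm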